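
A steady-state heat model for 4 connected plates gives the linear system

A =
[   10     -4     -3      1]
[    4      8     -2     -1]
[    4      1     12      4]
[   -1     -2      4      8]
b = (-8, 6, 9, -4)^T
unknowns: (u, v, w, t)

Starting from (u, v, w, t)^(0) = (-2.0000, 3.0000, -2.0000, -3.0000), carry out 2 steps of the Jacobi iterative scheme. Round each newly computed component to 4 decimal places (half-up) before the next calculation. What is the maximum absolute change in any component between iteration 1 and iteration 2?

2.3521

Iteration 1:
  u = (-8 - (-4)·3.0000 - (-3)·-2.0000 - (1)·-3.0000) / (10) = 0.1000
  v = (6 - (4)·-2.0000 - (-2)·-2.0000 - (-1)·-3.0000) / (8) = 0.8750
  w = (9 - (4)·-2.0000 - (1)·3.0000 - (4)·-3.0000) / (12) = 2.1667
  t = (-4 - (-1)·-2.0000 - (-2)·3.0000 - (4)·-2.0000) / (8) = 1.0000
Iteration 2:
  u = (-8 - (-4)·0.8750 - (-3)·2.1667 - (1)·1.0000) / (10) = 0.1000
  v = (6 - (4)·0.1000 - (-2)·2.1667 - (-1)·1.0000) / (8) = 1.3667
  w = (9 - (4)·0.1000 - (1)·0.8750 - (4)·1.0000) / (12) = 0.3104
  t = (-4 - (-1)·0.1000 - (-2)·0.8750 - (4)·2.1667) / (8) = -1.3521
Change: (0.0000, 0.4917, -1.8563, -2.3521) → max |·| = 2.3521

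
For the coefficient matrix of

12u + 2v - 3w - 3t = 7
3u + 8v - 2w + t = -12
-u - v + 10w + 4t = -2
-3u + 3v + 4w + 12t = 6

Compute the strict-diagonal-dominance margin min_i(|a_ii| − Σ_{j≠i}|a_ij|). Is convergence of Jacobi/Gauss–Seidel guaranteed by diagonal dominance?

row 1: |12| − (2+3+3) = 4
row 2: |8| − (3+2+1) = 2
row 3: |10| − (1+1+4) = 4
row 4: |12| − (3+3+4) = 2
minimum over rows = 2 → strictly diagonally dominant (convergence guaranteed)

2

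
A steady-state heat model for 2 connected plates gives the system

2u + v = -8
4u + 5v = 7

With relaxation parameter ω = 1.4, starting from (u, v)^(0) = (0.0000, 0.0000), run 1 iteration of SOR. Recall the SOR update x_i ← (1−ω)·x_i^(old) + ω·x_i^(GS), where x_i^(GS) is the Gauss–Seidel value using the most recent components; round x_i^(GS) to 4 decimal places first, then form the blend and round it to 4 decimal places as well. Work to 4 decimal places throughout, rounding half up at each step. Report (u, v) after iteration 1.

Iteration 1:
  u: GS value = (-8 - (1)·0.0000) / (2) = -4.0000;  u ← (1−ω)·0.0000 + ω·-4.0000 = -5.6000
  v: GS value = (7 - (4)·-5.6000) / (5) = 5.8800;  v ← (1−ω)·0.0000 + ω·5.8800 = 8.2320

(-5.6000, 8.2320)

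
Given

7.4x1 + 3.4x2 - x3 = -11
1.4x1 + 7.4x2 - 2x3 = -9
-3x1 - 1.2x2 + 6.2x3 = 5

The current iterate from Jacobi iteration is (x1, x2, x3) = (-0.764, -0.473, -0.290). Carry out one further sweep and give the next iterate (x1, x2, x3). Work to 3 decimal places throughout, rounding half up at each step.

(-1.308, -1.150, 0.345)

One sweep:
  x1 = (-11 - (3.4)·-0.473 - (-1)·-0.290) / (7.4) = -1.308
  x2 = (-9 - (1.4)·-0.764 - (-2)·-0.290) / (7.4) = -1.150
  x3 = (5 - (-3)·-0.764 - (-1.2)·-0.473) / (6.2) = 0.345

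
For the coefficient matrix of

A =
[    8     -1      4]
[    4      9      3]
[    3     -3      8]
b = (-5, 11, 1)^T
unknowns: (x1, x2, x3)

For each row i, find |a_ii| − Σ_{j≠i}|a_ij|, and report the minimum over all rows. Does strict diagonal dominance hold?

2

row 1: |8| − (1+4) = 3
row 2: |9| − (4+3) = 2
row 3: |8| − (3+3) = 2
minimum over rows = 2 → strictly diagonally dominant (convergence guaranteed)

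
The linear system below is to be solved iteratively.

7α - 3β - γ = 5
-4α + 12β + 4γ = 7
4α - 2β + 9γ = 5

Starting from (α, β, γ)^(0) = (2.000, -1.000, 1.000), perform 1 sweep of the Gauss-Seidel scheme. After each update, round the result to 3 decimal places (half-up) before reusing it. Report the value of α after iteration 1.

Iteration 1:
  α = (5 - (-3)·-1.000 - (-1)·1.000) / (7) = 0.429
  β = (7 - (-4)·0.429 - (4)·1.000) / (12) = 0.393
  γ = (5 - (4)·0.429 - (-2)·0.393) / (9) = 0.452

0.429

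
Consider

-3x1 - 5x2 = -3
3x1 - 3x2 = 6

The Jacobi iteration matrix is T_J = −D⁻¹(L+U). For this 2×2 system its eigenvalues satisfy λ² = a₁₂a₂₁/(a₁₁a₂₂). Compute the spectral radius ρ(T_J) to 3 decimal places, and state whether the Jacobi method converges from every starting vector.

1.291

a₁₂a₂₁/(a₁₁a₂₂) = (-5)·(3) / ((-3)·(-3)) = -1.666667
ρ = √|-1.666667| = √1.666667 = 1.291
ρ > 1, so Jacobi diverges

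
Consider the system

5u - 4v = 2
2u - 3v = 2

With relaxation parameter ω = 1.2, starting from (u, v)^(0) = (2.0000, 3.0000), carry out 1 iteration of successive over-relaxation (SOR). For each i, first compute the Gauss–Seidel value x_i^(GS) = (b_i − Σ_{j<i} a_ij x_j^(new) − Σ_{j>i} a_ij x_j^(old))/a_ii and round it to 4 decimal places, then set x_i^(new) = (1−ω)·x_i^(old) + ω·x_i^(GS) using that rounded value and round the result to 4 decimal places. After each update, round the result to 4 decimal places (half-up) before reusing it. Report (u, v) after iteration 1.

Iteration 1:
  u: GS value = (2 - (-4)·3.0000) / (5) = 2.8000;  u ← (1−ω)·2.0000 + ω·2.8000 = 2.9600
  v: GS value = (2 - (2)·2.9600) / (-3) = 1.3067;  v ← (1−ω)·3.0000 + ω·1.3067 = 0.9680

(2.9600, 0.9680)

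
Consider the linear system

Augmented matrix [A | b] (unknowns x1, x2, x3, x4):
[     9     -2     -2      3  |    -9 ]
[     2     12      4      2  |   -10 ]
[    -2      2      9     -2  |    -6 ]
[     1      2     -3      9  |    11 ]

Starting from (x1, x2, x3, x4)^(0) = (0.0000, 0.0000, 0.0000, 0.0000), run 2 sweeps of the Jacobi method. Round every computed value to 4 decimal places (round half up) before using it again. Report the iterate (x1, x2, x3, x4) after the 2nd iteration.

(-1.7407, -0.6481, -0.4321, 1.2963)

Iteration 1:
  x1 = (-9 - (-2)·0.0000 - (-2)·0.0000 - (3)·0.0000) / (9) = -1.0000
  x2 = (-10 - (2)·0.0000 - (4)·0.0000 - (2)·0.0000) / (12) = -0.8333
  x3 = (-6 - (-2)·0.0000 - (2)·0.0000 - (-2)·0.0000) / (9) = -0.6667
  x4 = (11 - (1)·0.0000 - (2)·0.0000 - (-3)·0.0000) / (9) = 1.2222
Iteration 2:
  x1 = (-9 - (-2)·-0.8333 - (-2)·-0.6667 - (3)·1.2222) / (9) = -1.7407
  x2 = (-10 - (2)·-1.0000 - (4)·-0.6667 - (2)·1.2222) / (12) = -0.6481
  x3 = (-6 - (-2)·-1.0000 - (2)·-0.8333 - (-2)·1.2222) / (9) = -0.4321
  x4 = (11 - (1)·-1.0000 - (2)·-0.8333 - (-3)·-0.6667) / (9) = 1.2963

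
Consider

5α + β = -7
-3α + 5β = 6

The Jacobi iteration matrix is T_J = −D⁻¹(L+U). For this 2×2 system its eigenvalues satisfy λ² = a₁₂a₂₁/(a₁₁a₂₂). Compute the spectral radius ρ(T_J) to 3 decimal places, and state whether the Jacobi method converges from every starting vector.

a₁₂a₂₁/(a₁₁a₂₂) = (1)·(-3) / ((5)·(5)) = -0.120000
ρ = √|-0.120000| = √0.120000 = 0.346
ρ < 1, so Jacobi converges

0.346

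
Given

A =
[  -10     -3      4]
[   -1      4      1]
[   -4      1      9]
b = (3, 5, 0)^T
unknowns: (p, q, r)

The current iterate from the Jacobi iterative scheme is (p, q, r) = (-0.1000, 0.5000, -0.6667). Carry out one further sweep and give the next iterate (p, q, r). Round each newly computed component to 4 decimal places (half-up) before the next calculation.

(-0.7167, 1.3917, -0.1000)

One sweep:
  p = (3 - (-3)·0.5000 - (4)·-0.6667) / (-10) = -0.7167
  q = (5 - (-1)·-0.1000 - (1)·-0.6667) / (4) = 1.3917
  r = (0 - (-4)·-0.1000 - (1)·0.5000) / (9) = -0.1000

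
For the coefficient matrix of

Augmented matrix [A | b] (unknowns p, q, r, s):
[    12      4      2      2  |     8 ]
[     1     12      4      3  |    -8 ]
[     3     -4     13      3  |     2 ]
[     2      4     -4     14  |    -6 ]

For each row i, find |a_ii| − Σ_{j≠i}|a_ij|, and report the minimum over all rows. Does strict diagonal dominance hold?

3

row 1: |12| − (4+2+2) = 4
row 2: |12| − (1+4+3) = 4
row 3: |13| − (3+4+3) = 3
row 4: |14| − (2+4+4) = 4
minimum over rows = 3 → strictly diagonally dominant (convergence guaranteed)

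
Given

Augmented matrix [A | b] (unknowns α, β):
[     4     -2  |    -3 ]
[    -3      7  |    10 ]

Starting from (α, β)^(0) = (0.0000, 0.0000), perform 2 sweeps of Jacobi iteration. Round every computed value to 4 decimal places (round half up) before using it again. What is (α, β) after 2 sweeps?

(-0.0357, 1.1071)

Iteration 1:
  α = (-3 - (-2)·0.0000) / (4) = -0.7500
  β = (10 - (-3)·0.0000) / (7) = 1.4286
Iteration 2:
  α = (-3 - (-2)·1.4286) / (4) = -0.0357
  β = (10 - (-3)·-0.7500) / (7) = 1.1071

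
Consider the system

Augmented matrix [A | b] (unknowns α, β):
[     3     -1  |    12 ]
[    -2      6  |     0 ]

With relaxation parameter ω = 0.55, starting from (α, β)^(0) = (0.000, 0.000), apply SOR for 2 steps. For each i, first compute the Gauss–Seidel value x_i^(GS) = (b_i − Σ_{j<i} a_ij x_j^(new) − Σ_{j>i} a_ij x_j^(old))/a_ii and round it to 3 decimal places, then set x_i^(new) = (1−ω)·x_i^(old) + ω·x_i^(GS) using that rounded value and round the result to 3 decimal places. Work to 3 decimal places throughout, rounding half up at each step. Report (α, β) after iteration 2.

(3.264, 0.780)

Iteration 1:
  α: GS value = (12 - (-1)·0.000) / (3) = 4.000;  α ← (1−ω)·0.000 + ω·4.000 = 2.200
  β: GS value = (0 - (-2)·2.200) / (6) = 0.733;  β ← (1−ω)·0.000 + ω·0.733 = 0.403
Iteration 2:
  α: GS value = (12 - (-1)·0.403) / (3) = 4.134;  α ← (1−ω)·2.200 + ω·4.134 = 3.264
  β: GS value = (0 - (-2)·3.264) / (6) = 1.088;  β ← (1−ω)·0.403 + ω·1.088 = 0.780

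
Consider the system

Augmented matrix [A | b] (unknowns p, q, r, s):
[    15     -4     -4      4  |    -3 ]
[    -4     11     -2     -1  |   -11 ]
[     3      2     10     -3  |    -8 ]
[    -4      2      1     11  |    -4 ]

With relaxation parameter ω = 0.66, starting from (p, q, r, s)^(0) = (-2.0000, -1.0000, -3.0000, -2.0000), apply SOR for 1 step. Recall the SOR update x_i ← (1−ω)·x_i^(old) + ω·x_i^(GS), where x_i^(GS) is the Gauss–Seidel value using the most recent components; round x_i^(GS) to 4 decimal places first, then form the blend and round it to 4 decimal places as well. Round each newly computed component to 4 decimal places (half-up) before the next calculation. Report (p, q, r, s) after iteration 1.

Iteration 1:
  p: GS value = (-3 - (-4)·-1.0000 - (-4)·-3.0000 - (4)·-2.0000) / (15) = -0.7333;  p ← (1−ω)·-2.0000 + ω·-0.7333 = -1.1640
  q: GS value = (-11 - (-4)·-1.1640 - (-2)·-3.0000 - (-1)·-2.0000) / (11) = -2.1505;  q ← (1−ω)·-1.0000 + ω·-2.1505 = -1.7593
  r: GS value = (-8 - (3)·-1.1640 - (2)·-1.7593 - (-3)·-2.0000) / (10) = -0.6989;  r ← (1−ω)·-3.0000 + ω·-0.6989 = -1.4813
  s: GS value = (-4 - (-4)·-1.1640 - (2)·-1.7593 - (1)·-1.4813) / (11) = -0.3324;  s ← (1−ω)·-2.0000 + ω·-0.3324 = -0.8994

(-1.1640, -1.7593, -1.4813, -0.8994)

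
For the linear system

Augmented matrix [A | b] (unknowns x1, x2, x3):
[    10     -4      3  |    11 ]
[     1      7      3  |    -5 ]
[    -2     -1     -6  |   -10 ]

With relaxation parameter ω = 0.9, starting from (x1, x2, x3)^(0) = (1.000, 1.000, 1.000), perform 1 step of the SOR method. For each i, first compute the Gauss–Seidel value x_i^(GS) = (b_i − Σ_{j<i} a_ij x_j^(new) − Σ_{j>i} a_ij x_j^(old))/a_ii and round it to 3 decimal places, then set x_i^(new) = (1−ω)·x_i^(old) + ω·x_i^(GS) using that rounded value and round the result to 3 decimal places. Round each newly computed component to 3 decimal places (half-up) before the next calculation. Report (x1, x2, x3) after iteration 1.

Iteration 1:
  x1: GS value = (11 - (-4)·1.000 - (3)·1.000) / (10) = 1.200;  x1 ← (1−ω)·1.000 + ω·1.200 = 1.180
  x2: GS value = (-5 - (1)·1.180 - (3)·1.000) / (7) = -1.311;  x2 ← (1−ω)·1.000 + ω·-1.311 = -1.080
  x3: GS value = (-10 - (-2)·1.180 - (-1)·-1.080) / (-6) = 1.453;  x3 ← (1−ω)·1.000 + ω·1.453 = 1.408

(1.180, -1.080, 1.408)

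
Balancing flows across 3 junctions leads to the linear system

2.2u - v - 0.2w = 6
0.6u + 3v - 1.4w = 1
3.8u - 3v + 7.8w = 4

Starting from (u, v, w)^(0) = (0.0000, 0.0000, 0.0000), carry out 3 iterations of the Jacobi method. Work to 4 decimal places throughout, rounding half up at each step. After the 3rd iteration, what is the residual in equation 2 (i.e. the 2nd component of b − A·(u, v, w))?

-0.1508

Iteration 1:
  u = (6 - (-1)·0.0000 - (-0.2)·0.0000) / (2.2) = 2.7273
  v = (1 - (0.6)·0.0000 - (-1.4)·0.0000) / (3) = 0.3333
  w = (4 - (3.8)·0.0000 - (-3)·0.0000) / (7.8) = 0.5128
Iteration 2:
  u = (6 - (-1)·0.3333 - (-0.2)·0.5128) / (2.2) = 2.9254
  v = (1 - (0.6)·2.7273 - (-1.4)·0.5128) / (3) = 0.0272
  w = (4 - (3.8)·2.7273 - (-3)·0.3333) / (7.8) = -0.6877
Iteration 3:
  u = (6 - (-1)·0.0272 - (-0.2)·-0.6877) / (2.2) = 2.6771
  v = (1 - (0.6)·2.9254 - (-1.4)·-0.6877) / (3) = -0.5727
  w = (4 - (3.8)·2.9254 - (-3)·0.0272) / (7.8) = -0.9019
Residual b − A·x = (-0.6427, -0.1508, -0.8563)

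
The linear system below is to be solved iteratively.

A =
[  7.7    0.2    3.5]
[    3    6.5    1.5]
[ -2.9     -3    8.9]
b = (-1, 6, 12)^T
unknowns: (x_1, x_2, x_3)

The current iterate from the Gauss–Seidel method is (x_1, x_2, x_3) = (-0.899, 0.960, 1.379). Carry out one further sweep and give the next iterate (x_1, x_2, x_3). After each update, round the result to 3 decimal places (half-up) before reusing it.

One sweep:
  x_1 = (-1 - (0.2)·0.960 - (3.5)·1.379) / (7.7) = -0.782
  x_2 = (6 - (3)·-0.782 - (1.5)·1.379) / (6.5) = 0.966
  x_3 = (12 - (-2.9)·-0.782 - (-3)·0.966) / (8.9) = 1.419

(-0.782, 0.966, 1.419)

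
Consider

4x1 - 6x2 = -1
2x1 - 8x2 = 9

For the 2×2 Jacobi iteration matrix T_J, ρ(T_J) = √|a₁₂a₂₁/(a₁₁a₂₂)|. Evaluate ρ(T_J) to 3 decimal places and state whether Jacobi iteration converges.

a₁₂a₂₁/(a₁₁a₂₂) = (-6)·(2) / ((4)·(-8)) = 0.375000
ρ = √|0.375000| = √0.375000 = 0.612
ρ < 1, so Jacobi converges

0.612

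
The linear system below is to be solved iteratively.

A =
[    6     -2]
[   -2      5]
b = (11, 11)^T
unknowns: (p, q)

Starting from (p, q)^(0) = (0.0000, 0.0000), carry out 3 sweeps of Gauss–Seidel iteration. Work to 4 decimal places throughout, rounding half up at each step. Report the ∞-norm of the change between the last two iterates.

Iteration 1:
  p = (11 - (-2)·0.0000) / (6) = 1.8333
  q = (11 - (-2)·1.8333) / (5) = 2.9333
Iteration 2:
  p = (11 - (-2)·2.9333) / (6) = 2.8111
  q = (11 - (-2)·2.8111) / (5) = 3.3244
Iteration 3:
  p = (11 - (-2)·3.3244) / (6) = 2.9415
  q = (11 - (-2)·2.9415) / (5) = 3.3766
Change: (0.1304, 0.0522) → max |·| = 0.1304

0.1304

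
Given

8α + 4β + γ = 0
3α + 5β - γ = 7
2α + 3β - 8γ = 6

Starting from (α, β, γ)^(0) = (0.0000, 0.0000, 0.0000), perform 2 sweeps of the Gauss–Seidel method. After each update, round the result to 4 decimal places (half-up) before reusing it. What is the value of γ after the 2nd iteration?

-0.2587

Iteration 1:
  α = (0 - (4)·0.0000 - (1)·0.0000) / (8) = 0.0000
  β = (7 - (3)·0.0000 - (-1)·0.0000) / (5) = 1.4000
  γ = (6 - (2)·0.0000 - (3)·1.4000) / (-8) = -0.2250
Iteration 2:
  α = (0 - (4)·1.4000 - (1)·-0.2250) / (8) = -0.6719
  β = (7 - (3)·-0.6719 - (-1)·-0.2250) / (5) = 1.7581
  γ = (6 - (2)·-0.6719 - (3)·1.7581) / (-8) = -0.2587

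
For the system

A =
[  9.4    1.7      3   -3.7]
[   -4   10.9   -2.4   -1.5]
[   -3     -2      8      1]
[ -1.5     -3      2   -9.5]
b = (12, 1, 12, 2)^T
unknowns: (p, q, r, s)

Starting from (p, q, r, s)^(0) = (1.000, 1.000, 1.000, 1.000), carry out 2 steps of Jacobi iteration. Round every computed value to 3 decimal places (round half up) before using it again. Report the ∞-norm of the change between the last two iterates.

Iteration 1:
  p = (12 - (1.7)·1.000 - (3)·1.000 - (-3.7)·1.000) / (9.4) = 1.170
  q = (1 - (-4)·1.000 - (-2.4)·1.000 - (-1.5)·1.000) / (10.9) = 0.817
  r = (12 - (-3)·1.000 - (-2)·1.000 - (1)·1.000) / (8) = 2.000
  s = (2 - (-1.5)·1.000 - (-3)·1.000 - (2)·1.000) / (-9.5) = -0.474
Iteration 2:
  p = (12 - (1.7)·0.817 - (3)·2.000 - (-3.7)·-0.474) / (9.4) = 0.304
  q = (1 - (-4)·1.170 - (-2.4)·2.000 - (-1.5)·-0.474) / (10.9) = 0.896
  r = (12 - (-3)·1.170 - (-2)·0.817 - (1)·-0.474) / (8) = 2.202
  s = (2 - (-1.5)·1.170 - (-3)·0.817 - (2)·2.000) / (-9.5) = -0.232
Change: (-0.866, 0.079, 0.202, 0.242) → max |·| = 0.866

0.866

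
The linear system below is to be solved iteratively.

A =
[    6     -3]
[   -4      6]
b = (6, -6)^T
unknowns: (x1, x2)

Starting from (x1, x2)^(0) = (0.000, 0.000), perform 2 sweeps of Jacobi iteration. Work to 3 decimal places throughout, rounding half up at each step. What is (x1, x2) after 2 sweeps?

(0.500, -0.333)

Iteration 1:
  x1 = (6 - (-3)·0.000) / (6) = 1.000
  x2 = (-6 - (-4)·0.000) / (6) = -1.000
Iteration 2:
  x1 = (6 - (-3)·-1.000) / (6) = 0.500
  x2 = (-6 - (-4)·1.000) / (6) = -0.333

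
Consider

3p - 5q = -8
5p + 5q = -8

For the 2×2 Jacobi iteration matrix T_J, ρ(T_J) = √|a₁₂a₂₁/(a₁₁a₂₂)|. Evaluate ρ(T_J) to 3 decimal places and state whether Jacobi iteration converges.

1.291

a₁₂a₂₁/(a₁₁a₂₂) = (-5)·(5) / ((3)·(5)) = -1.666667
ρ = √|-1.666667| = √1.666667 = 1.291
ρ > 1, so Jacobi diverges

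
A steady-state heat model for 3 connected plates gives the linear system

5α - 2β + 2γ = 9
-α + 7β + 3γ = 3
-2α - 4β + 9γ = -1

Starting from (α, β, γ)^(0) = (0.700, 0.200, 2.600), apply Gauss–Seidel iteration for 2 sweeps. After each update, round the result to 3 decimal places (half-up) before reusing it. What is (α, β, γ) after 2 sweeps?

(1.644, 0.739, 0.583)

Iteration 1:
  α = (9 - (-2)·0.200 - (2)·2.600) / (5) = 0.840
  β = (3 - (-1)·0.840 - (3)·2.600) / (7) = -0.566
  γ = (-1 - (-2)·0.840 - (-4)·-0.566) / (9) = -0.176
Iteration 2:
  α = (9 - (-2)·-0.566 - (2)·-0.176) / (5) = 1.644
  β = (3 - (-1)·1.644 - (3)·-0.176) / (7) = 0.739
  γ = (-1 - (-2)·1.644 - (-4)·0.739) / (9) = 0.583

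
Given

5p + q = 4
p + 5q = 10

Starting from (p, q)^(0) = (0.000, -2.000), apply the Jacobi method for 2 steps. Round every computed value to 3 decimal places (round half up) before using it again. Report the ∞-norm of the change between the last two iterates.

0.800

Iteration 1:
  p = (4 - (1)·-2.000) / (5) = 1.200
  q = (10 - (1)·0.000) / (5) = 2.000
Iteration 2:
  p = (4 - (1)·2.000) / (5) = 0.400
  q = (10 - (1)·1.200) / (5) = 1.760
Change: (-0.800, -0.240) → max |·| = 0.800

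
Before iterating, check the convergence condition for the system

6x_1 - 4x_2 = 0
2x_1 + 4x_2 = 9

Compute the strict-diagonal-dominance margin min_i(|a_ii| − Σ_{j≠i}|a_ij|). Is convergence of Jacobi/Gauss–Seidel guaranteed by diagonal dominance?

2

row 1: |6| − (4) = 2
row 2: |4| − (2) = 2
minimum over rows = 2 → strictly diagonally dominant (convergence guaranteed)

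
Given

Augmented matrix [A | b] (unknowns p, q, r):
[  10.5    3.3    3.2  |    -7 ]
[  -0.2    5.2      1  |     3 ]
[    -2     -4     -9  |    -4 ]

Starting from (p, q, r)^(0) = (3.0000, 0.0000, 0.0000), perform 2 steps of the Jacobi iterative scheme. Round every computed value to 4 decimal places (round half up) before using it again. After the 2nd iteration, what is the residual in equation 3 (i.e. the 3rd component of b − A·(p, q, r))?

Iteration 1:
  p = (-7 - (3.3)·0.0000 - (3.2)·0.0000) / (10.5) = -0.6667
  q = (3 - (-0.2)·3.0000 - (1)·0.0000) / (5.2) = 0.6923
  r = (-4 - (-2)·3.0000 - (-4)·0.0000) / (-9) = -0.2222
Iteration 2:
  p = (-7 - (3.3)·0.6923 - (3.2)·-0.2222) / (10.5) = -0.8165
  q = (3 - (-0.2)·-0.6667 - (1)·-0.2222) / (5.2) = 0.5940
  r = (-4 - (-2)·-0.6667 - (-4)·0.6923) / (-9) = 0.2849
Residual b − A·x = (-1.2986, -0.5370, -0.6929)

-0.6929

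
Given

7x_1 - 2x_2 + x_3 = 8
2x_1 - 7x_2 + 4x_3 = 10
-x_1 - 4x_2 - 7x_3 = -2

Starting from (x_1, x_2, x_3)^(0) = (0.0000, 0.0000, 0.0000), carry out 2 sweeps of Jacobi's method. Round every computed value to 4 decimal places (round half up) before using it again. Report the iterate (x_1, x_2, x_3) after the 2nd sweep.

Iteration 1:
  x_1 = (8 - (-2)·0.0000 - (1)·0.0000) / (7) = 1.1429
  x_2 = (10 - (2)·0.0000 - (4)·0.0000) / (-7) = -1.4286
  x_3 = (-2 - (-1)·0.0000 - (-4)·0.0000) / (-7) = 0.2857
Iteration 2:
  x_1 = (8 - (-2)·-1.4286 - (1)·0.2857) / (7) = 0.6939
  x_2 = (10 - (2)·1.1429 - (4)·0.2857) / (-7) = -0.9388
  x_3 = (-2 - (-1)·1.1429 - (-4)·-1.4286) / (-7) = 0.9388

(0.6939, -0.9388, 0.9388)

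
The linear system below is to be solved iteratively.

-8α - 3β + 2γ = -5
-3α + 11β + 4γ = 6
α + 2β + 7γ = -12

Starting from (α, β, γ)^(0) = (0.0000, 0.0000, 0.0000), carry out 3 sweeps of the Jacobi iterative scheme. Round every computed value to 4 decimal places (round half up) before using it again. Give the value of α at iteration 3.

-0.3671

Iteration 1:
  α = (-5 - (-3)·0.0000 - (2)·0.0000) / (-8) = 0.6250
  β = (6 - (-3)·0.0000 - (4)·0.0000) / (11) = 0.5455
  γ = (-12 - (1)·0.0000 - (2)·0.0000) / (7) = -1.7143
Iteration 2:
  α = (-5 - (-3)·0.5455 - (2)·-1.7143) / (-8) = -0.0081
  β = (6 - (-3)·0.6250 - (4)·-1.7143) / (11) = 1.3393
  γ = (-12 - (1)·0.6250 - (2)·0.5455) / (7) = -1.9594
Iteration 3:
  α = (-5 - (-3)·1.3393 - (2)·-1.9594) / (-8) = -0.3671
  β = (6 - (-3)·-0.0081 - (4)·-1.9594) / (11) = 1.2558
  γ = (-12 - (1)·-0.0081 - (2)·1.3393) / (7) = -2.0958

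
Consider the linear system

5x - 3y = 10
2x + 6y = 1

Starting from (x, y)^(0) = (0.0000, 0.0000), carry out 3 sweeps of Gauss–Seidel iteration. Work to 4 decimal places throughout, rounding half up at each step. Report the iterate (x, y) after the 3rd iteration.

(1.7600, -0.4200)

Iteration 1:
  x = (10 - (-3)·0.0000) / (5) = 2.0000
  y = (1 - (2)·2.0000) / (6) = -0.5000
Iteration 2:
  x = (10 - (-3)·-0.5000) / (5) = 1.7000
  y = (1 - (2)·1.7000) / (6) = -0.4000
Iteration 3:
  x = (10 - (-3)·-0.4000) / (5) = 1.7600
  y = (1 - (2)·1.7600) / (6) = -0.4200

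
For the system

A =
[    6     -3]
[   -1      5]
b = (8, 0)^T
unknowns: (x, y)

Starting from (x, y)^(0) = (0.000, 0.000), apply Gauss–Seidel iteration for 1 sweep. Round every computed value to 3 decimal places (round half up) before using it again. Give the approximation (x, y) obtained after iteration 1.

(1.333, 0.267)

Iteration 1:
  x = (8 - (-3)·0.000) / (6) = 1.333
  y = (0 - (-1)·1.333) / (5) = 0.267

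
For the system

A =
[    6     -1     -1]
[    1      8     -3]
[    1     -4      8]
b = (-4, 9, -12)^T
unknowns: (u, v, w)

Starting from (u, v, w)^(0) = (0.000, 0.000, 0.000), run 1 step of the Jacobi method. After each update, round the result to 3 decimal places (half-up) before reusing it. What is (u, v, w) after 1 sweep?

Iteration 1:
  u = (-4 - (-1)·0.000 - (-1)·0.000) / (6) = -0.667
  v = (9 - (1)·0.000 - (-3)·0.000) / (8) = 1.125
  w = (-12 - (1)·0.000 - (-4)·0.000) / (8) = -1.500

(-0.667, 1.125, -1.500)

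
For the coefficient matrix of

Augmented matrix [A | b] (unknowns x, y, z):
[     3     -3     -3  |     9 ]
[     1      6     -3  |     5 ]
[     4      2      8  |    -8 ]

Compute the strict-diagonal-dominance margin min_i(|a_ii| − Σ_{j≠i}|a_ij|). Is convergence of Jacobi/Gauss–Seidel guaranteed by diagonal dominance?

-3

row 1: |3| − (3+3) = -3
row 2: |6| − (1+3) = 2
row 3: |8| − (4+2) = 2
minimum over rows = -3 → not strictly diagonally dominant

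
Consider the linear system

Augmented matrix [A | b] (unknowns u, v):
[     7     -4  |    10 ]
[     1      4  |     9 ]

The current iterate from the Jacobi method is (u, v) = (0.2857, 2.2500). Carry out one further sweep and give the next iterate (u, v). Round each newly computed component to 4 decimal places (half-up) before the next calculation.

(2.7143, 2.1786)

One sweep:
  u = (10 - (-4)·2.2500) / (7) = 2.7143
  v = (9 - (1)·0.2857) / (4) = 2.1786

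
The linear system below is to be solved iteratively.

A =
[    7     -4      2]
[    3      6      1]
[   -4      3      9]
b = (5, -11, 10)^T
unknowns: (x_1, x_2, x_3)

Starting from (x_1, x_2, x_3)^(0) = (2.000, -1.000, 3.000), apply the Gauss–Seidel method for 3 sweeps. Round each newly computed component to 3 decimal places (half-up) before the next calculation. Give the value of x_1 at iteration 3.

Iteration 1:
  x_1 = (5 - (-4)·-1.000 - (2)·3.000) / (7) = -0.714
  x_2 = (-11 - (3)·-0.714 - (1)·3.000) / (6) = -1.976
  x_3 = (10 - (-4)·-0.714 - (3)·-1.976) / (9) = 1.452
Iteration 2:
  x_1 = (5 - (-4)·-1.976 - (2)·1.452) / (7) = -0.830
  x_2 = (-11 - (3)·-0.830 - (1)·1.452) / (6) = -1.660
  x_3 = (10 - (-4)·-0.830 - (3)·-1.660) / (9) = 1.296
Iteration 3:
  x_1 = (5 - (-4)·-1.660 - (2)·1.296) / (7) = -0.605
  x_2 = (-11 - (3)·-0.605 - (1)·1.296) / (6) = -1.747
  x_3 = (10 - (-4)·-0.605 - (3)·-1.747) / (9) = 1.425

-0.605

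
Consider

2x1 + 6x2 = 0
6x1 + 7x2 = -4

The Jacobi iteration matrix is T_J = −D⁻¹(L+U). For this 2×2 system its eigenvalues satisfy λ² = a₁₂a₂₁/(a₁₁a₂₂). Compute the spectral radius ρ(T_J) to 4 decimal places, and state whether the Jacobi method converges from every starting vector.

1.6036

a₁₂a₂₁/(a₁₁a₂₂) = (6)·(6) / ((2)·(7)) = 2.571429
ρ = √|2.571429| = √2.571429 = 1.6036
ρ > 1, so Jacobi diverges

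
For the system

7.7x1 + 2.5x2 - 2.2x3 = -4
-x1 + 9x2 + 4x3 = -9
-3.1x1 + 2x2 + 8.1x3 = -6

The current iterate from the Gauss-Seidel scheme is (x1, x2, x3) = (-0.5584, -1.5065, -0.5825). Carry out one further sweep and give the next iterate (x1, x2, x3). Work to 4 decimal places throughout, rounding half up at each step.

One sweep:
  x1 = (-4 - (2.5)·-1.5065 - (-2.2)·-0.5825) / (7.7) = -0.1968
  x2 = (-9 - (-1)·-0.1968 - (4)·-0.5825) / (9) = -0.7630
  x3 = (-6 - (-3.1)·-0.1968 - (2)·-0.7630) / (8.1) = -0.6277

(-0.1968, -0.7630, -0.6277)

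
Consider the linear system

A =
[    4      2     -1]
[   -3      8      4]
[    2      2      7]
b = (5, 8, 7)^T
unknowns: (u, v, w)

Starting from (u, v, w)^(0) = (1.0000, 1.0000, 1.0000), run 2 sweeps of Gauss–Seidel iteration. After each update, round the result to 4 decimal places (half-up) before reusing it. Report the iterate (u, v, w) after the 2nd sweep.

Iteration 1:
  u = (5 - (2)·1.0000 - (-1)·1.0000) / (4) = 1.0000
  v = (8 - (-3)·1.0000 - (4)·1.0000) / (8) = 0.8750
  w = (7 - (2)·1.0000 - (2)·0.8750) / (7) = 0.4643
Iteration 2:
  u = (5 - (2)·0.8750 - (-1)·0.4643) / (4) = 0.9286
  v = (8 - (-3)·0.9286 - (4)·0.4643) / (8) = 1.1161
  w = (7 - (2)·0.9286 - (2)·1.1161) / (7) = 0.4158

(0.9286, 1.1161, 0.4158)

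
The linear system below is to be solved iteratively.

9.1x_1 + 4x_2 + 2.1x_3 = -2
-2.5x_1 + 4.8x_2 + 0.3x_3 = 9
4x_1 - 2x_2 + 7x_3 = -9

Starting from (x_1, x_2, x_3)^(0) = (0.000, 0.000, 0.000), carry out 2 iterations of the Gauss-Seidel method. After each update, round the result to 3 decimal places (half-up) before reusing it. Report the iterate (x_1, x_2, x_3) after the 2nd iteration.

Iteration 1:
  x_1 = (-2 - (4)·0.000 - (2.1)·0.000) / (9.1) = -0.220
  x_2 = (9 - (-2.5)·-0.220 - (0.3)·0.000) / (4.8) = 1.760
  x_3 = (-9 - (4)·-0.220 - (-2)·1.760) / (7) = -0.657
Iteration 2:
  x_1 = (-2 - (4)·1.760 - (2.1)·-0.657) / (9.1) = -0.842
  x_2 = (9 - (-2.5)·-0.842 - (0.3)·-0.657) / (4.8) = 1.478
  x_3 = (-9 - (4)·-0.842 - (-2)·1.478) / (7) = -0.382

(-0.842, 1.478, -0.382)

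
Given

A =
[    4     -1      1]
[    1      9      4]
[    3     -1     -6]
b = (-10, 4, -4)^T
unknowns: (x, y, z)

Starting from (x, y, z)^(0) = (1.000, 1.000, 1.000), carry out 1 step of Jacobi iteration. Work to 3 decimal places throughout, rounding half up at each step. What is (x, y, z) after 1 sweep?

Iteration 1:
  x = (-10 - (-1)·1.000 - (1)·1.000) / (4) = -2.500
  y = (4 - (1)·1.000 - (4)·1.000) / (9) = -0.111
  z = (-4 - (3)·1.000 - (-1)·1.000) / (-6) = 1.000

(-2.500, -0.111, 1.000)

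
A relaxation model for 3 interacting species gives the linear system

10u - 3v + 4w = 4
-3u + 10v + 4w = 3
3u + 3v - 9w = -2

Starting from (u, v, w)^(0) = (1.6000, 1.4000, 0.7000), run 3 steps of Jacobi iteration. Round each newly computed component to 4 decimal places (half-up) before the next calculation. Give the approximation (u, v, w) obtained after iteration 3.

Iteration 1:
  u = (4 - (-3)·1.4000 - (4)·0.7000) / (10) = 0.5400
  v = (3 - (-3)·1.6000 - (4)·0.7000) / (10) = 0.5000
  w = (-2 - (3)·1.6000 - (3)·1.4000) / (-9) = 1.2222
Iteration 2:
  u = (4 - (-3)·0.5000 - (4)·1.2222) / (10) = 0.0611
  v = (3 - (-3)·0.5400 - (4)·1.2222) / (10) = -0.0269
  w = (-2 - (3)·0.5400 - (3)·0.5000) / (-9) = 0.5689
Iteration 3:
  u = (4 - (-3)·-0.0269 - (4)·0.5689) / (10) = 0.1644
  v = (3 - (-3)·0.0611 - (4)·0.5689) / (10) = 0.0908
  w = (-2 - (3)·0.0611 - (3)·-0.0269) / (-9) = 0.2336

(0.1644, 0.0908, 0.2336)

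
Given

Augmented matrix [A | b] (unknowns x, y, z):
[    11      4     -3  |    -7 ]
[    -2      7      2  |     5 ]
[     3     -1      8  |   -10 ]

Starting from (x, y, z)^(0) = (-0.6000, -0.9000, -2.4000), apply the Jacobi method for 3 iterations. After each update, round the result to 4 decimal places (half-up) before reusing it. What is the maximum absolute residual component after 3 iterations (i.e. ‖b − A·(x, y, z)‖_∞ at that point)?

1.2609

Iteration 1:
  x = (-7 - (4)·-0.9000 - (-3)·-2.4000) / (11) = -0.9636
  y = (5 - (-2)·-0.6000 - (2)·-2.4000) / (7) = 1.2286
  z = (-10 - (3)·-0.6000 - (-1)·-0.9000) / (8) = -1.1375
Iteration 2:
  x = (-7 - (4)·1.2286 - (-3)·-1.1375) / (11) = -1.3934
  y = (5 - (-2)·-0.9636 - (2)·-1.1375) / (7) = 0.7640
  z = (-10 - (3)·-0.9636 - (-1)·1.2286) / (8) = -0.7351
Iteration 3:
  x = (-7 - (4)·0.7640 - (-3)·-0.7351) / (11) = -1.1147
  y = (5 - (-2)·-1.3934 - (2)·-0.7351) / (7) = 0.5262
  z = (-10 - (3)·-1.3934 - (-1)·0.7640) / (8) = -0.6320
Residual b − A·x = (1.2609, 0.3512, -1.0737); ∞-norm = 1.2609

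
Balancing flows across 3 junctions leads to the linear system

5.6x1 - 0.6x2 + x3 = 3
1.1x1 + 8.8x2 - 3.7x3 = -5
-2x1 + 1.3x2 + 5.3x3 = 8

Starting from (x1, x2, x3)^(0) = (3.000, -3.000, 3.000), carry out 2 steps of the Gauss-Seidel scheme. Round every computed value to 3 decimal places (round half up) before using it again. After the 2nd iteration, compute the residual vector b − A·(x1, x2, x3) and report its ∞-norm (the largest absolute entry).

Iteration 1:
  x1 = (3 - (-0.6)·-3.000 - (1)·3.000) / (5.6) = -0.321
  x2 = (-5 - (1.1)·-0.321 - (-3.7)·3.000) / (8.8) = 0.733
  x3 = (8 - (-2)·-0.321 - (1.3)·0.733) / (5.3) = 1.209
Iteration 2:
  x1 = (3 - (-0.6)·0.733 - (1)·1.209) / (5.6) = 0.398
  x2 = (-5 - (1.1)·0.398 - (-3.7)·1.209) / (8.8) = -0.110
  x3 = (8 - (-2)·0.398 - (1.3)·-0.110) / (5.3) = 1.687
Residual b − A·x = (-0.982, 1.772, -0.002); ∞-norm = 1.772

1.772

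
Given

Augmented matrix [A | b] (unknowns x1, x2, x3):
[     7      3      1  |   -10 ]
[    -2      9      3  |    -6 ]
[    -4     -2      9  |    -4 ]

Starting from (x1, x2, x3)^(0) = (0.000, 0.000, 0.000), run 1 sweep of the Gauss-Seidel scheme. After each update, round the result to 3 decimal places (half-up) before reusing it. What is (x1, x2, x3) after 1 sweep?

Iteration 1:
  x1 = (-10 - (3)·0.000 - (1)·0.000) / (7) = -1.429
  x2 = (-6 - (-2)·-1.429 - (3)·0.000) / (9) = -0.984
  x3 = (-4 - (-4)·-1.429 - (-2)·-0.984) / (9) = -1.298

(-1.429, -0.984, -1.298)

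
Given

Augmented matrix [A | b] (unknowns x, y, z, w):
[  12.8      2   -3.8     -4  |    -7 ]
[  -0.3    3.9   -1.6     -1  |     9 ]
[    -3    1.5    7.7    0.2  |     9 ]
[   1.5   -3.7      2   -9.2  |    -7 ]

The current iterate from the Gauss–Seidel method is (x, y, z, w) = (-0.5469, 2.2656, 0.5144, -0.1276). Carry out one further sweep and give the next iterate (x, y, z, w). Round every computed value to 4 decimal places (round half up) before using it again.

One sweep:
  x = (-7 - (2)·2.2656 - (-3.8)·0.5144 - (-4)·-0.1276) / (12.8) = -0.7880
  y = (9 - (-0.3)·-0.7880 - (-1.6)·0.5144 - (-1)·-0.1276) / (3.9) = 2.4254
  z = (9 - (-3)·-0.7880 - (1.5)·2.4254 - (0.2)·-0.1276) / (7.7) = 0.3927
  w = (-7 - (1.5)·-0.7880 - (-3.7)·2.4254 - (2)·0.3927) / (-9.2) = -0.2577

(-0.7880, 2.4254, 0.3927, -0.2577)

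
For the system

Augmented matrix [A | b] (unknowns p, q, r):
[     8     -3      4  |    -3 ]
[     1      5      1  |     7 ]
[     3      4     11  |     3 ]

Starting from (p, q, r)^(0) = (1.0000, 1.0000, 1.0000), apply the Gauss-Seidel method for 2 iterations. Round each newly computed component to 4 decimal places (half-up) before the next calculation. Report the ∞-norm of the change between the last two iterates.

Iteration 1:
  p = (-3 - (-3)·1.0000 - (4)·1.0000) / (8) = -0.5000
  q = (7 - (1)·-0.5000 - (1)·1.0000) / (5) = 1.3000
  r = (3 - (3)·-0.5000 - (4)·1.3000) / (11) = -0.0636
Iteration 2:
  p = (-3 - (-3)·1.3000 - (4)·-0.0636) / (8) = 0.1443
  q = (7 - (1)·0.1443 - (1)·-0.0636) / (5) = 1.3839
  r = (3 - (3)·0.1443 - (4)·1.3839) / (11) = -0.2699
Change: (0.6443, 0.0839, -0.2063) → max |·| = 0.6443

0.6443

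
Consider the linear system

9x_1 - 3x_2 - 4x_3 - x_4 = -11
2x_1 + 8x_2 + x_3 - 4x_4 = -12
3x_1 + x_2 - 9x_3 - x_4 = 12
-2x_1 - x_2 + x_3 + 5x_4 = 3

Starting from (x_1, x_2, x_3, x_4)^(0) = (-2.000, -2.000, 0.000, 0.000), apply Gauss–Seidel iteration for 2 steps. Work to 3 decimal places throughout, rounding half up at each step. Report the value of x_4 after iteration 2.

-0.065

Iteration 1:
  x_1 = (-11 - (-3)·-2.000 - (-4)·0.000 - (-1)·0.000) / (9) = -1.889
  x_2 = (-12 - (2)·-1.889 - (1)·0.000 - (-4)·0.000) / (8) = -1.028
  x_3 = (12 - (3)·-1.889 - (1)·-1.028 - (-1)·0.000) / (-9) = -2.077
  x_4 = (3 - (-2)·-1.889 - (-1)·-1.028 - (1)·-2.077) / (5) = 0.054
Iteration 2:
  x_1 = (-11 - (-3)·-1.028 - (-4)·-2.077 - (-1)·0.054) / (9) = -2.482
  x_2 = (-12 - (2)·-2.482 - (1)·-2.077 - (-4)·0.054) / (8) = -0.593
  x_3 = (12 - (3)·-2.482 - (1)·-0.593 - (-1)·0.054) / (-9) = -2.233
  x_4 = (3 - (-2)·-2.482 - (-1)·-0.593 - (1)·-2.233) / (5) = -0.065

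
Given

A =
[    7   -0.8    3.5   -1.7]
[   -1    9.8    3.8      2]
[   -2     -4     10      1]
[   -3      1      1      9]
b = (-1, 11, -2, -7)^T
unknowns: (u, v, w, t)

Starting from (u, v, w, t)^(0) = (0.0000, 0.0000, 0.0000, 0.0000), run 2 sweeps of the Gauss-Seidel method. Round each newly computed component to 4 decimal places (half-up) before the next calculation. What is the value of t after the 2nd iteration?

-1.0651

Iteration 1:
  u = (-1 - (-0.8)·0.0000 - (3.5)·0.0000 - (-1.7)·0.0000) / (7) = -0.1429
  v = (11 - (-1)·-0.1429 - (3.8)·0.0000 - (2)·0.0000) / (9.8) = 1.1079
  w = (-2 - (-2)·-0.1429 - (-4)·1.1079 - (1)·0.0000) / (10) = 0.2146
  t = (-7 - (-3)·-0.1429 - (1)·1.1079 - (1)·0.2146) / (9) = -0.9724
Iteration 2:
  u = (-1 - (-0.8)·1.1079 - (3.5)·0.2146 - (-1.7)·-0.9724) / (7) = -0.3597
  v = (11 - (-1)·-0.3597 - (3.8)·0.2146 - (2)·-0.9724) / (9.8) = 1.2010
  w = (-2 - (-2)·-0.3597 - (-4)·1.2010 - (1)·-0.9724) / (10) = 0.3057
  t = (-7 - (-3)·-0.3597 - (1)·1.2010 - (1)·0.3057) / (9) = -1.0651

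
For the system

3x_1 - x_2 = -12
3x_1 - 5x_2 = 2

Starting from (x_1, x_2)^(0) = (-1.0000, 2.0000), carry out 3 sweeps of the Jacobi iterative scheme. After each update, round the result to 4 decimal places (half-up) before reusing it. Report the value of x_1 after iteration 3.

-4.8000

Iteration 1:
  x_1 = (-12 - (-1)·2.0000) / (3) = -3.3333
  x_2 = (2 - (3)·-1.0000) / (-5) = -1.0000
Iteration 2:
  x_1 = (-12 - (-1)·-1.0000) / (3) = -4.3333
  x_2 = (2 - (3)·-3.3333) / (-5) = -2.4000
Iteration 3:
  x_1 = (-12 - (-1)·-2.4000) / (3) = -4.8000
  x_2 = (2 - (3)·-4.3333) / (-5) = -3.0000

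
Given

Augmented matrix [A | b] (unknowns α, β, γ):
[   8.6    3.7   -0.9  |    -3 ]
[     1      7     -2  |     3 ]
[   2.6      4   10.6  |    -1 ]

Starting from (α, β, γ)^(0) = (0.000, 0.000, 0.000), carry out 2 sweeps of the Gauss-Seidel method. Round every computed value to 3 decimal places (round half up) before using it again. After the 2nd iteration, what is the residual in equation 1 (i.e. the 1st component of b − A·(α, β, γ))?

0.132

Iteration 1:
  α = (-3 - (3.7)·0.000 - (-0.9)·0.000) / (8.6) = -0.349
  β = (3 - (1)·-0.349 - (-2)·0.000) / (7) = 0.478
  γ = (-1 - (2.6)·-0.349 - (4)·0.478) / (10.6) = -0.189
Iteration 2:
  α = (-3 - (3.7)·0.478 - (-0.9)·-0.189) / (8.6) = -0.574
  β = (3 - (1)·-0.574 - (-2)·-0.189) / (7) = 0.457
  γ = (-1 - (2.6)·-0.574 - (4)·0.457) / (10.6) = -0.126
Residual b − A·x = (0.132, 0.123, 0.000)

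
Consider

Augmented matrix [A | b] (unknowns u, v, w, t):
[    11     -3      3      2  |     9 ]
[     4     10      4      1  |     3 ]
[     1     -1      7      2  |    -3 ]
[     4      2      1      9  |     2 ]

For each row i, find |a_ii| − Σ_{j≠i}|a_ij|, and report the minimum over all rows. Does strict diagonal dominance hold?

row 1: |11| − (3+3+2) = 3
row 2: |10| − (4+4+1) = 1
row 3: |7| − (1+1+2) = 3
row 4: |9| − (4+2+1) = 2
minimum over rows = 1 → strictly diagonally dominant (convergence guaranteed)

1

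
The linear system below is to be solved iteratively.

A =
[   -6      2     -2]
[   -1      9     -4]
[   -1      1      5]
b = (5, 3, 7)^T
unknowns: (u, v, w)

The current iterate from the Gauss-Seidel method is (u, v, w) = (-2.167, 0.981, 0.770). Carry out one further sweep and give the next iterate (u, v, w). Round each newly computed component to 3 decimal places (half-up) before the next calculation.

One sweep:
  u = (5 - (2)·0.981 - (-2)·0.770) / (-6) = -0.763
  v = (3 - (-1)·-0.763 - (-4)·0.770) / (9) = 0.591
  w = (7 - (-1)·-0.763 - (1)·0.591) / (5) = 1.129

(-0.763, 0.591, 1.129)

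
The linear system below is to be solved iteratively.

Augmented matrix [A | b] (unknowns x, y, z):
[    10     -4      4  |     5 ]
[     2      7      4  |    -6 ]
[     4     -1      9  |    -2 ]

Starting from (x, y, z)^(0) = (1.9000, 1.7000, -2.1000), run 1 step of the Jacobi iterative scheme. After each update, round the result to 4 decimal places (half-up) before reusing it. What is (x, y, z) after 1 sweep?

(2.0200, -0.2000, -0.8778)

Iteration 1:
  x = (5 - (-4)·1.7000 - (4)·-2.1000) / (10) = 2.0200
  y = (-6 - (2)·1.9000 - (4)·-2.1000) / (7) = -0.2000
  z = (-2 - (4)·1.9000 - (-1)·1.7000) / (9) = -0.8778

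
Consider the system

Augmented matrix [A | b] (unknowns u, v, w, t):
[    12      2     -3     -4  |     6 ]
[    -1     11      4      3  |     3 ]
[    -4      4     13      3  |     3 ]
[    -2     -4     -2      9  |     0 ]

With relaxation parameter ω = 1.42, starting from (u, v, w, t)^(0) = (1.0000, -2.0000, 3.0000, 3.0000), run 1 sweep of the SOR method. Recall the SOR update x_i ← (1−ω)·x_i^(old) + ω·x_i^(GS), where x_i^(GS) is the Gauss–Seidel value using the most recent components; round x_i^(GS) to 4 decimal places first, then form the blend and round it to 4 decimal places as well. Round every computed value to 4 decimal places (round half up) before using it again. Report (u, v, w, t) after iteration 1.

Iteration 1:
  u: GS value = (6 - (2)·-2.0000 - (-3)·3.0000 - (-4)·3.0000) / (12) = 2.5833;  u ← (1−ω)·1.0000 + ω·2.5833 = 3.2483
  v: GS value = (3 - (-1)·3.2483 - (4)·3.0000 - (3)·3.0000) / (11) = -1.3411;  v ← (1−ω)·-2.0000 + ω·-1.3411 = -1.0644
  w: GS value = (3 - (-4)·3.2483 - (4)·-1.0644 - (3)·3.0000) / (13) = 0.8654;  w ← (1−ω)·3.0000 + ω·0.8654 = -0.0311
  t: GS value = (0 - (-2)·3.2483 - (-4)·-1.0644 - (-2)·-0.0311) / (9) = 0.2419;  t ← (1−ω)·3.0000 + ω·0.2419 = -0.9165

(3.2483, -1.0644, -0.0311, -0.9165)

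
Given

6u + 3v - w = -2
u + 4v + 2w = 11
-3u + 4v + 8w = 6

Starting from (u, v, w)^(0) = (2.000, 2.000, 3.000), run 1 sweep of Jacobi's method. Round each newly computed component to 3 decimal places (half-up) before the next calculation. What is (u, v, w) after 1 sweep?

(-0.833, 0.750, 0.500)

Iteration 1:
  u = (-2 - (3)·2.000 - (-1)·3.000) / (6) = -0.833
  v = (11 - (1)·2.000 - (2)·3.000) / (4) = 0.750
  w = (6 - (-3)·2.000 - (4)·2.000) / (8) = 0.500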